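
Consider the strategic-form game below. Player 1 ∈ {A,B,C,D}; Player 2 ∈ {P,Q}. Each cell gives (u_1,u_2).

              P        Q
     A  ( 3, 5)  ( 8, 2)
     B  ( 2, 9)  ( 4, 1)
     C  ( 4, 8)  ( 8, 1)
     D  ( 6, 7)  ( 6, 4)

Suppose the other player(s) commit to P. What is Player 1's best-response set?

u_1(A vs P) = 3
u_1(B vs P) = 2
u_1(C vs P) = 4
u_1(D vs P) = 6
max payoff 6 at {D}

P1 best: {D}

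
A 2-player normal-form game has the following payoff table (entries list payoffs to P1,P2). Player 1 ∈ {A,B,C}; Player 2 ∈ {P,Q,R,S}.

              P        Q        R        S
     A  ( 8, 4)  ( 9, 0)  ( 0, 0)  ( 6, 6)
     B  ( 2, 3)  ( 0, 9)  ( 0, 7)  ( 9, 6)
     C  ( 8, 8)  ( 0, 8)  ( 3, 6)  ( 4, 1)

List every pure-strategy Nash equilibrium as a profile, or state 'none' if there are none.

(A,P): not NE [P2→S gives 6>4]
(A,Q): not NE [P2→S gives 6>0]
(A,R): not NE [P1→C gives 3>0; P2→S gives 6>0]
(A,S): not NE [P1→B gives 9>6]
(B,P): not NE [P1→C gives 8>2; P2→Q gives 9>3]
(B,Q): not NE [P1→A gives 9>0]
(B,R): not NE [P1→C gives 3>0; P2→Q gives 9>7]
(B,S): not NE [P2→Q gives 9>6]
(C,P): NE
(C,Q): not NE [P1→A gives 9>0]
(C,R): not NE [P2→Q gives 8>6]
(C,S): not NE [P1→B gives 9>4; P2→Q gives 8>1]

PSNE = {(C,P)}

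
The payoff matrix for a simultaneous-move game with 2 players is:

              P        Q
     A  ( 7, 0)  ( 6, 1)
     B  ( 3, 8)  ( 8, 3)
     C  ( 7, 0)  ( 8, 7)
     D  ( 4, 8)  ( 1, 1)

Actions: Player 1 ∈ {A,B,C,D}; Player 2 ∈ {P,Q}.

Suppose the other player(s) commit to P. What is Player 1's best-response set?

P1 best: {A,C}

u_1(A vs P) = 7
u_1(B vs P) = 3
u_1(C vs P) = 7
u_1(D vs P) = 4
max payoff 7 at {A,C}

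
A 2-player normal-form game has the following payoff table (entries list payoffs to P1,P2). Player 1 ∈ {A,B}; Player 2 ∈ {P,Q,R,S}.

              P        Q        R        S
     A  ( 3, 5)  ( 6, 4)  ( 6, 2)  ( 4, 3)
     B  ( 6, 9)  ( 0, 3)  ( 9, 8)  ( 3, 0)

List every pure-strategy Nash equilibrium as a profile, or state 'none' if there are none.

PSNE = {(B,P)}

(A,P): not NE [P1→B gives 6>3]
(A,Q): not NE [P2→P gives 5>4]
(A,R): not NE [P1→B gives 9>6; P2→P gives 5>2]
(A,S): not NE [P2→P gives 5>3]
(B,P): NE
(B,Q): not NE [P1→A gives 6>0; P2→P gives 9>3]
(B,R): not NE [P2→P gives 9>8]
(B,S): not NE [P1→A gives 4>3; P2→P gives 9>0]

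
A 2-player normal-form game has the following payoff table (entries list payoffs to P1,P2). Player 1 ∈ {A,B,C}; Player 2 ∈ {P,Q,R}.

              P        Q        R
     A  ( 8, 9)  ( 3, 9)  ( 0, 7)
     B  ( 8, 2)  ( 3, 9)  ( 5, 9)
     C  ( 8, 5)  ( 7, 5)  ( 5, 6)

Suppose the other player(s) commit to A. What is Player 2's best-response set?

u_2(P vs A) = 9
u_2(Q vs A) = 9
u_2(R vs A) = 7
max payoff 9 at {P,Q}

argmax u_2 = {P,Q}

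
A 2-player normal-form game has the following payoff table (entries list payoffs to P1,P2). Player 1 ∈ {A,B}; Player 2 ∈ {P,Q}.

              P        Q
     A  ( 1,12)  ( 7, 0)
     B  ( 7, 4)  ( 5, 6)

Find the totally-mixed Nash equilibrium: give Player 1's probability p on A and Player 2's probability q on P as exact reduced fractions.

P1 indiff ⇒ q·1+(1-q)·7 = q·7+(1-q)·5 ⇒ q(-6) = (1-q)(-2) ⇒ q = 1/4
P2 indiff ⇒ p·12+(1-p)·4 = p·0+(1-p)·6 ⇒ p(12) = (1-p)(2) ⇒ p = 1/7

P1 mixes 1/7 on A; P2 mixes 1/4 on P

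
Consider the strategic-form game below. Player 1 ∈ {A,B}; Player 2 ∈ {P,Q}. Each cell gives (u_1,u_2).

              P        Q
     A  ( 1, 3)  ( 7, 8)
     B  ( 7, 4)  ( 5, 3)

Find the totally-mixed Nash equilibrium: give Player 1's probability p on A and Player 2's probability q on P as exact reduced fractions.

(p,q) = (1/6, 1/4)

P1 indiff ⇒ q·1+(1-q)·7 = q·7+(1-q)·5 ⇒ q(-6) = (1-q)(-2) ⇒ q = 1/4
P2 indiff ⇒ p·3+(1-p)·4 = p·8+(1-p)·3 ⇒ p(-5) = (1-p)(-1) ⇒ p = 1/6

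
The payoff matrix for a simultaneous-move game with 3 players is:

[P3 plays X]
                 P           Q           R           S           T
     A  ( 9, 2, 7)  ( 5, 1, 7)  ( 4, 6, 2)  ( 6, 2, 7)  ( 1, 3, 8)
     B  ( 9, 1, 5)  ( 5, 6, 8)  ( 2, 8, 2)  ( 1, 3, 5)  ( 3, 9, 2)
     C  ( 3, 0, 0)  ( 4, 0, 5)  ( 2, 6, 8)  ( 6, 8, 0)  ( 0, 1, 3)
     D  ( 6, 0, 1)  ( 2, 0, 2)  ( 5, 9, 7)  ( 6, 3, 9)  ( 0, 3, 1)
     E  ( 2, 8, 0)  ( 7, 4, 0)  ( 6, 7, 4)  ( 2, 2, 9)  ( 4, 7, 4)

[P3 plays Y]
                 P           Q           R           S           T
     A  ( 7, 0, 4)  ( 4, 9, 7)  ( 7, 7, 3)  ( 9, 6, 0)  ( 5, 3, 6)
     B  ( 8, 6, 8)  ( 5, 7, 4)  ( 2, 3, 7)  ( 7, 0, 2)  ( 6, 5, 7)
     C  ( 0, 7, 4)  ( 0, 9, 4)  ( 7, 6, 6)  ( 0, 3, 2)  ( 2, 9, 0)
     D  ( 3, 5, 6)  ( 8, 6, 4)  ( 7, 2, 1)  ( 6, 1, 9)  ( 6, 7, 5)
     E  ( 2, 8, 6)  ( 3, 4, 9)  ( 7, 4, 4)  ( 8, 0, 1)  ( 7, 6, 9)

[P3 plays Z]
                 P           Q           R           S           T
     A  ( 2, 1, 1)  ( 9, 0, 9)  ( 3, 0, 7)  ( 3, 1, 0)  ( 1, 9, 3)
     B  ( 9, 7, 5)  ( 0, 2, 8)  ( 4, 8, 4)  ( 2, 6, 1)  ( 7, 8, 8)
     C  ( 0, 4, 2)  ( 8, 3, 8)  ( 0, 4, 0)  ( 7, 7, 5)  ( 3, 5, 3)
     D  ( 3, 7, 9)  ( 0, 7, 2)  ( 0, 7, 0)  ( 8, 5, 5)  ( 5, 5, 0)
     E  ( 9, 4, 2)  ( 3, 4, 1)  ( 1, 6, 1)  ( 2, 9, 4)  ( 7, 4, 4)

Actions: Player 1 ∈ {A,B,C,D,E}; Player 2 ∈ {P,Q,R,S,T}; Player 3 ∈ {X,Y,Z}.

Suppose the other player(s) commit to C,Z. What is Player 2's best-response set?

u_2(P vs C,Z) = 4
u_2(Q vs C,Z) = 3
u_2(R vs C,Z) = 4
u_2(S vs C,Z) = 7
u_2(T vs C,Z) = 5
max payoff 7 at {S}

argmax u_2 = {S}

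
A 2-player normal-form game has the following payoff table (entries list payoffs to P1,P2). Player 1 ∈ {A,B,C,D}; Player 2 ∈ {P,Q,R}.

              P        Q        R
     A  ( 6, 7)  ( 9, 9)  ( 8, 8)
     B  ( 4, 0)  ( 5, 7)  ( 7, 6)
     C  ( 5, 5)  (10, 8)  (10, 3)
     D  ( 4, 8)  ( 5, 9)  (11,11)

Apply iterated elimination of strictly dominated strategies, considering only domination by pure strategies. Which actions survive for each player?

Survivors P1:{C,D} P2:{Q,R}

P1 drop B (A beats it: P:6>4 Q:9>5 R:8>7)
P2 drop P (Q beats it: A:9>7 C:8>5 D:9>8)
P1 drop A (C beats it: Q:10>9 R:10>8)
P1→{C,D} P2→{Q,R}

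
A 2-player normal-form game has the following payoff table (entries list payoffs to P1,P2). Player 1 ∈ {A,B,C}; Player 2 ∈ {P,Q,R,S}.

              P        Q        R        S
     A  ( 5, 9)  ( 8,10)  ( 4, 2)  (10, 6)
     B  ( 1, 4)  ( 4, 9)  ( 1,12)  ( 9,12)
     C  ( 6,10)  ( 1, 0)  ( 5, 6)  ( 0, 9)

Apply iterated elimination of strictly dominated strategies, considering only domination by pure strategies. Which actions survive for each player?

IESDS → P1:{A,C} P2:{P,Q}

P1 drop B (A beats it: P:5>1 Q:8>4 R:4>1 S:10>9)
P2 drop R (P beats it: A:9>2 C:10>6)
P2 drop S (P beats it: A:9>6 C:10>9)
P1→{A,C} P2→{P,Q}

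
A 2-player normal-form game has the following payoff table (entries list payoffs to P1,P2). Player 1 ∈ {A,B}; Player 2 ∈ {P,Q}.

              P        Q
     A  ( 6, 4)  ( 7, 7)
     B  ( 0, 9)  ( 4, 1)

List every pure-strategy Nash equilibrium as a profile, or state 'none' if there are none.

NE set: (A,Q)

(A,P): not NE [P2→Q gives 7>4]
(A,Q): NE
(B,P): not NE [P1→A gives 6>0]
(B,Q): not NE [P1→A gives 7>4; P2→P gives 9>1]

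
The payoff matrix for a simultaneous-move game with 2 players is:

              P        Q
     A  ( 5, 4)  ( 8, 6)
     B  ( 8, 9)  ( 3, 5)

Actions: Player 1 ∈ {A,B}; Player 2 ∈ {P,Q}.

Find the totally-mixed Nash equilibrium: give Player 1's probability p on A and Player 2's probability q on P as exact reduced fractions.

P1 indiff ⇒ q·5+(1-q)·8 = q·8+(1-q)·3 ⇒ q(-3) = (1-q)(-5) ⇒ q = 5/8
P2 indiff ⇒ p·4+(1-p)·9 = p·6+(1-p)·5 ⇒ p(-2) = (1-p)(-4) ⇒ p = 2/3

p=2/3, q=5/8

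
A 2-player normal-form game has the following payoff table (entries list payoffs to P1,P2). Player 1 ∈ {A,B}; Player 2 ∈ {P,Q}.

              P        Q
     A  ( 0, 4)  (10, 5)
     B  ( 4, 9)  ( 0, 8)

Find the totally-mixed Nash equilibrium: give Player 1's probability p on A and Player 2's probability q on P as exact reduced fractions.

P1 indiff ⇒ q·0+(1-q)·10 = q·4+(1-q)·0 ⇒ q(-4) = (1-q)(-10) ⇒ q = 5/7
P2 indiff ⇒ p·4+(1-p)·9 = p·5+(1-p)·8 ⇒ p(-1) = (1-p)(-1) ⇒ p = 1/2

p=1/2, q=5/7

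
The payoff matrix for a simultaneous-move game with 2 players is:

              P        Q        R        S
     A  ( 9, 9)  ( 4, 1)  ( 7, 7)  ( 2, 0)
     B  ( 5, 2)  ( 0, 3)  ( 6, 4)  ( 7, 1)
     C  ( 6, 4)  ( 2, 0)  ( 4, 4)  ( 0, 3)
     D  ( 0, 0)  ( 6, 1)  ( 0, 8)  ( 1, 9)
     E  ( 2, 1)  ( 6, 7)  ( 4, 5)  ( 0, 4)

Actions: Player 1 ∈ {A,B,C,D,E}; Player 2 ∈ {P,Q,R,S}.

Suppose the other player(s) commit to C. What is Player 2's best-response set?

u_2(P vs C) = 4
u_2(Q vs C) = 0
u_2(R vs C) = 4
u_2(S vs C) = 3
max payoff 4 at {P,R}

BR_2 = {P,R}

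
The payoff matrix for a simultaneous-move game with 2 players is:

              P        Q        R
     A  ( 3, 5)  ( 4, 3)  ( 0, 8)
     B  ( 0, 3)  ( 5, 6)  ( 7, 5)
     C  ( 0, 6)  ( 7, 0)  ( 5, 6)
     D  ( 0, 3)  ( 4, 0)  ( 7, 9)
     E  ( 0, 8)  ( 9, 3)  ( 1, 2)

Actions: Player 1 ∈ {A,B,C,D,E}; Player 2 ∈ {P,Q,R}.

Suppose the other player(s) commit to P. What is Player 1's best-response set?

P1 best: {A}

u_1(A vs P) = 3
u_1(B vs P) = 0
u_1(C vs P) = 0
u_1(D vs P) = 0
u_1(E vs P) = 0
max payoff 3 at {A}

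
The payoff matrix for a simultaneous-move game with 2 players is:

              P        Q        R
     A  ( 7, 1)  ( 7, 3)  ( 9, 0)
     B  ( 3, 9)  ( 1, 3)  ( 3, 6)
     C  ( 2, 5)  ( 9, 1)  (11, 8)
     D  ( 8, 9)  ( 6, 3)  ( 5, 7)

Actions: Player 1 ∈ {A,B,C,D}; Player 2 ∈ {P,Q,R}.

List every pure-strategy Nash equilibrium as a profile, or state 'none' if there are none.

Nash profiles: (C,R), (D,P)

(A,P): not NE [P1→D gives 8>7; P2→Q gives 3>1]
(A,Q): not NE [P1→C gives 9>7]
(A,R): not NE [P1→C gives 11>9; P2→Q gives 3>0]
(B,P): not NE [P1→D gives 8>3]
(B,Q): not NE [P1→C gives 9>1; P2→P gives 9>3]
(B,R): not NE [P1→C gives 11>3; P2→P gives 9>6]
(C,P): not NE [P1→D gives 8>2; P2→R gives 8>5]
(C,Q): not NE [P2→R gives 8>1]
(C,R): NE
(D,P): NE
(D,Q): not NE [P1→C gives 9>6; P2→P gives 9>3]
(D,R): not NE [P1→C gives 11>5; P2→P gives 9>7]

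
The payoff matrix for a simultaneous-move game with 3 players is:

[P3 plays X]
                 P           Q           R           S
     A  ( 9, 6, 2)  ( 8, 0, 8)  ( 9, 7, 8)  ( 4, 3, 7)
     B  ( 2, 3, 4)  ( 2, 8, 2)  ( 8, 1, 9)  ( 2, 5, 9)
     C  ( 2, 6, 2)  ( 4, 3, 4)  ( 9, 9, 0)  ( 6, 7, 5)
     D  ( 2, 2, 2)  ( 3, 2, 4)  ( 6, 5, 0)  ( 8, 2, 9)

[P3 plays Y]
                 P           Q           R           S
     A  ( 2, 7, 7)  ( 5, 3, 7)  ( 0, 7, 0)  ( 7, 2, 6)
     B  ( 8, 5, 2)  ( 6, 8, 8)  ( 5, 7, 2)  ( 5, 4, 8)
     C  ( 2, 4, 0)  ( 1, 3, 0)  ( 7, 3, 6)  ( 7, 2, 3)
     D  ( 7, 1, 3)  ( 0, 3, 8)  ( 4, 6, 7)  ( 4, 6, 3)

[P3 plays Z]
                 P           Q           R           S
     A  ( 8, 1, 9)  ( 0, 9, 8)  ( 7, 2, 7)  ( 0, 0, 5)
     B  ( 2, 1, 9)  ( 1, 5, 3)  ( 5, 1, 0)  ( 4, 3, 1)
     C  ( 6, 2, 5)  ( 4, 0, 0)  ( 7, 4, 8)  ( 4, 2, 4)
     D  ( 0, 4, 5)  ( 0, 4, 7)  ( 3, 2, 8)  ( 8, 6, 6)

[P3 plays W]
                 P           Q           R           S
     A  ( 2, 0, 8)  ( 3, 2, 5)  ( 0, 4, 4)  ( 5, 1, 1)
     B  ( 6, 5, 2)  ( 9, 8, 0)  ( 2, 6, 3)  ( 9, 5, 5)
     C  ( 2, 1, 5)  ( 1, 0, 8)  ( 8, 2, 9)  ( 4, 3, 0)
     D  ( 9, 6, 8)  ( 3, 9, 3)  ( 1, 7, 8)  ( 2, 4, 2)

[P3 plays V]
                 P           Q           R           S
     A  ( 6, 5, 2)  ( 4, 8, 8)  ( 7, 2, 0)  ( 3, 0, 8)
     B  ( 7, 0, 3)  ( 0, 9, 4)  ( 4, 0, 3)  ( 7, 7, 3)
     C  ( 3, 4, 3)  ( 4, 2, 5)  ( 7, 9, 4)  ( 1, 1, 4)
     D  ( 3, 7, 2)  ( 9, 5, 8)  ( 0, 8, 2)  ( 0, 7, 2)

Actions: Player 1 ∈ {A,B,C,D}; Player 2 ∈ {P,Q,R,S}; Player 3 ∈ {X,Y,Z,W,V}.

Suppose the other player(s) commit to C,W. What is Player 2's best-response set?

argmax u_2 = {S}

u_2(P vs C,W) = 1
u_2(Q vs C,W) = 0
u_2(R vs C,W) = 2
u_2(S vs C,W) = 3
max payoff 3 at {S}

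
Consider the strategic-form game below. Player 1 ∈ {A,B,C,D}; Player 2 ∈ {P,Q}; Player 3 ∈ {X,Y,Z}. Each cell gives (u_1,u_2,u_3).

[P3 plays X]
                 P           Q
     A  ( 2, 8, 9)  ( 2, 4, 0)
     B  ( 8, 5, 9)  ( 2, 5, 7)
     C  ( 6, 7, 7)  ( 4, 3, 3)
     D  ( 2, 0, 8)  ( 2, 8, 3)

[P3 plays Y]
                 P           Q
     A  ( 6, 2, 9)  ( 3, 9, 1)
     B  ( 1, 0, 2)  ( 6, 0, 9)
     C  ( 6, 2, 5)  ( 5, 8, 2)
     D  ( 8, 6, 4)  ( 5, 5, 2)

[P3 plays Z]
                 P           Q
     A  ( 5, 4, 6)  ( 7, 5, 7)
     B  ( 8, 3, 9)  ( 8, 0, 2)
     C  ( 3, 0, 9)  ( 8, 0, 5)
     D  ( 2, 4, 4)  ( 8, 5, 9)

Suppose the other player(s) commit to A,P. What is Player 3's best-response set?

P3 best: {X,Y}

u_3(X vs A,P) = 9
u_3(Y vs A,P) = 9
u_3(Z vs A,P) = 6
max payoff 9 at {X,Y}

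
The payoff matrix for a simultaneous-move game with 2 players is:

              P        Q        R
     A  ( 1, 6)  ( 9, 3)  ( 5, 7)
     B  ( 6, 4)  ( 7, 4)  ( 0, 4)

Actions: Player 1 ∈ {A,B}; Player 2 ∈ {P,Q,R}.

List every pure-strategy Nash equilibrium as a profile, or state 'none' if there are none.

Nash profiles: (A,R), (B,P)

(A,P): not NE [P1→B gives 6>1; P2→R gives 7>6]
(A,Q): not NE [P2→R gives 7>3]
(A,R): NE
(B,P): NE
(B,Q): not NE [P1→A gives 9>7]
(B,R): not NE [P1→A gives 5>0]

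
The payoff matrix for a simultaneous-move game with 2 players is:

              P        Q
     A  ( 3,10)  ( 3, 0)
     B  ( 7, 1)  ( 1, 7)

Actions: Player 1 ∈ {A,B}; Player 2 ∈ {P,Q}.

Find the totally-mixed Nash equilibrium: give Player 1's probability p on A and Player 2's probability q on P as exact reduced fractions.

P1 indiff ⇒ q·3+(1-q)·3 = q·7+(1-q)·1 ⇒ q(-4) = (1-q)(-2) ⇒ q = 1/3
P2 indiff ⇒ p·10+(1-p)·1 = p·0+(1-p)·7 ⇒ p(10) = (1-p)(6) ⇒ p = 3/8

p=3/8, q=1/3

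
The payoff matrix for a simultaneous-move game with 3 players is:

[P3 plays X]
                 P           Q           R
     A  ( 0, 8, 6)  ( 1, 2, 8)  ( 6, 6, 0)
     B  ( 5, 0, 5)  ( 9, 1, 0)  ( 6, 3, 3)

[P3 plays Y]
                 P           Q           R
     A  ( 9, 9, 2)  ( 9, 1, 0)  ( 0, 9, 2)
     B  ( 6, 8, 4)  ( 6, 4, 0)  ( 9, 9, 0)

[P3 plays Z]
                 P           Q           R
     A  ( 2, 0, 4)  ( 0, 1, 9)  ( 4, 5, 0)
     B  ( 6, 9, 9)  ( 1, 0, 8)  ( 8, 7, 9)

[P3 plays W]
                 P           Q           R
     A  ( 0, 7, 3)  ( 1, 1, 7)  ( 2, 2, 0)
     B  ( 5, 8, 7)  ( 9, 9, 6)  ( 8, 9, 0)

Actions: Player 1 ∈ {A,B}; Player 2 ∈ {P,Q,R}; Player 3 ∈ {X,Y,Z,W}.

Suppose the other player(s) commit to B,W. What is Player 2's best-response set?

u_2(P vs B,W) = 8
u_2(Q vs B,W) = 9
u_2(R vs B,W) = 9
max payoff 9 at {Q,R}

argmax u_2 = {Q,R}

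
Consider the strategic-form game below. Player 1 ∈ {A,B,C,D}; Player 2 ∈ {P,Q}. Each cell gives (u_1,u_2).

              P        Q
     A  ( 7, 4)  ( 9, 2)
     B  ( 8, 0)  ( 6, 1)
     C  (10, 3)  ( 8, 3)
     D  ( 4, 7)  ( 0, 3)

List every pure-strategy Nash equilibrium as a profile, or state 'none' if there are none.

NE set: (C,P)

(A,P): not NE [P1→C gives 10>7]
(A,Q): not NE [P2→P gives 4>2]
(B,P): not NE [P1→C gives 10>8; P2→Q gives 1>0]
(B,Q): not NE [P1→A gives 9>6]
(C,P): NE
(C,Q): not NE [P1→A gives 9>8]
(D,P): not NE [P1→C gives 10>4]
(D,Q): not NE [P1→A gives 9>0; P2→P gives 7>3]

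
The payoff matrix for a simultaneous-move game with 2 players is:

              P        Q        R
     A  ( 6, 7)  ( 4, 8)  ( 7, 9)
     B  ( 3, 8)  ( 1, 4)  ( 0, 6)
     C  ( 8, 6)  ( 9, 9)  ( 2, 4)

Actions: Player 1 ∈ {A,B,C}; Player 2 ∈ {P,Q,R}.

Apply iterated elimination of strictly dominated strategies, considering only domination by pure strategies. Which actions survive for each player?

Remaining: P1:{A,C} P2:{Q,R}

P1 drop B (A beats it: P:6>3 Q:4>1 R:7>0)
P2 drop P (Q beats it: A:8>7 C:9>6)
P1→{A,C} P2→{Q,R}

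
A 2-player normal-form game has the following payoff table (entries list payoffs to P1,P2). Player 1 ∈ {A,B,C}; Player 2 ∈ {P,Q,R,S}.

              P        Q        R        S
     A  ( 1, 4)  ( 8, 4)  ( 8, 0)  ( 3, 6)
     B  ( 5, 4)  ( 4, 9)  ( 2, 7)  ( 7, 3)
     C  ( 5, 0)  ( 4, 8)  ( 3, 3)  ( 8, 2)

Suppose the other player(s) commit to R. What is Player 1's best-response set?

P1 best: {A}

u_1(A vs R) = 8
u_1(B vs R) = 2
u_1(C vs R) = 3
max payoff 8 at {A}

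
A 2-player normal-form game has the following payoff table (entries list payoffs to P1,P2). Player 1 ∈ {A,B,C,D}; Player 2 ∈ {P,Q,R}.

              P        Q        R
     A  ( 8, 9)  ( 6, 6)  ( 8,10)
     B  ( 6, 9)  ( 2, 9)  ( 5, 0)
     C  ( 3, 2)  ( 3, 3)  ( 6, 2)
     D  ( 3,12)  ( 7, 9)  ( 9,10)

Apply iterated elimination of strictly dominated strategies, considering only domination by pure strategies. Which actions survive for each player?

Survivors P1:{A,D} P2:{P,R}

P1 drop B (A beats it: P:8>6 Q:6>2 R:8>5)
P1 drop C (A beats it: P:8>3 Q:6>3 R:8>6)
P2 drop Q (P beats it: A:9>6 D:12>9)
P1→{A,D} P2→{P,R}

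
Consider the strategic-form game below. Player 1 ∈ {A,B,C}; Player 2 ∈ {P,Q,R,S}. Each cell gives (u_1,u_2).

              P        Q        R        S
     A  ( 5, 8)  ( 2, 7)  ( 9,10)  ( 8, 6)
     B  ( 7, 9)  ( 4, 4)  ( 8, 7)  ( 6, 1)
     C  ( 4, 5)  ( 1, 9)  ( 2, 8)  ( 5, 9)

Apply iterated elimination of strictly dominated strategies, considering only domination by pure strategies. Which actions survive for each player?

Survivors P1:{A,B} P2:{P,R}

P1 drop C (A beats it: P:5>4 Q:2>1 R:9>2 S:8>5)
P2 drop Q (P beats it: A:8>7 B:9>4)
P2 drop S (P beats it: A:8>6 B:9>1)
P1→{A,B} P2→{P,R}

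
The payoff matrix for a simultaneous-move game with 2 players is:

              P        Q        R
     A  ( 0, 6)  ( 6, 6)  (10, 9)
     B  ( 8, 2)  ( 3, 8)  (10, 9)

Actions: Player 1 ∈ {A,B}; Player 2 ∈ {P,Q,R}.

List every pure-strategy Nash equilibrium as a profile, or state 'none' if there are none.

PSNE = {(A,R), (B,R)}

(A,P): not NE [P1→B gives 8>0; P2→R gives 9>6]
(A,Q): not NE [P2→R gives 9>6]
(A,R): NE
(B,P): not NE [P2→R gives 9>2]
(B,Q): not NE [P1→A gives 6>3; P2→R gives 9>8]
(B,R): NE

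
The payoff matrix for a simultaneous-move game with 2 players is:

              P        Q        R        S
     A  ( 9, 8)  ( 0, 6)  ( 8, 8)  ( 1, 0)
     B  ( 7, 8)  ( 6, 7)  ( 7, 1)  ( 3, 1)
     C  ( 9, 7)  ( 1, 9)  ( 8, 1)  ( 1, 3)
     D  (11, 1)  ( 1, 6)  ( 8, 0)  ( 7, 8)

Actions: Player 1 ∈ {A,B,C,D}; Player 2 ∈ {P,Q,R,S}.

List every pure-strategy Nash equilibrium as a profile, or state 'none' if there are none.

PSNE = {(A,R), (D,S)}

(A,P): not NE [P1→D gives 11>9]
(A,Q): not NE [P1→B gives 6>0; P2→R gives 8>6]
(A,R): NE
(A,S): not NE [P1→D gives 7>1; P2→R gives 8>0]
(B,P): not NE [P1→D gives 11>7]
(B,Q): not NE [P2→P gives 8>7]
(B,R): not NE [P1→D gives 8>7; P2→P gives 8>1]
(B,S): not NE [P1→D gives 7>3; P2→P gives 8>1]
(C,P): not NE [P1→D gives 11>9; P2→Q gives 9>7]
(C,Q): not NE [P1→B gives 6>1]
(C,R): not NE [P2→Q gives 9>1]
(C,S): not NE [P1→D gives 7>1; P2→Q gives 9>3]
(D,P): not NE [P2→S gives 8>1]
(D,Q): not NE [P1→B gives 6>1; P2→S gives 8>6]
(D,R): not NE [P2→S gives 8>0]
(D,S): NE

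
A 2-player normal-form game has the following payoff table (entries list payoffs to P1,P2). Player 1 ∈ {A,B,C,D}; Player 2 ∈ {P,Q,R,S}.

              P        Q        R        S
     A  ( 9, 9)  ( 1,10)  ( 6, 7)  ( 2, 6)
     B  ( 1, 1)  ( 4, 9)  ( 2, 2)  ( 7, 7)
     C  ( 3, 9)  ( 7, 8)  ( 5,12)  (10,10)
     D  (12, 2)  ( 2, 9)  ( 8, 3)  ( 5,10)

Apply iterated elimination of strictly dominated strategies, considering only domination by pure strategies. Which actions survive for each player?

P1 drop A (D beats it: P:12>9 Q:2>1 R:8>6 S:5>2)
P1 drop B (C beats it: P:3>1 Q:7>4 R:5>2 S:10>7)
P2 drop P (R beats it: C:12>9 D:3>2)
P2 drop Q (S beats it: C:10>8 D:10>9)
P1→{C,D} P2→{R,S}

IESDS → P1:{C,D} P2:{R,S}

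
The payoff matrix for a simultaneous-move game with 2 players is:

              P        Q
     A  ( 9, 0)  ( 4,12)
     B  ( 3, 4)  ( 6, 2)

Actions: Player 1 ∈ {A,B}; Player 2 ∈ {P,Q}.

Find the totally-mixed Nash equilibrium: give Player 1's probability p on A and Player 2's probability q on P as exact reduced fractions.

P1 mixes 1/7 on A; P2 mixes 1/4 on P

P1 indiff ⇒ q·9+(1-q)·4 = q·3+(1-q)·6 ⇒ q(6) = (1-q)(2) ⇒ q = 1/4
P2 indiff ⇒ p·0+(1-p)·4 = p·12+(1-p)·2 ⇒ p(-12) = (1-p)(-2) ⇒ p = 1/7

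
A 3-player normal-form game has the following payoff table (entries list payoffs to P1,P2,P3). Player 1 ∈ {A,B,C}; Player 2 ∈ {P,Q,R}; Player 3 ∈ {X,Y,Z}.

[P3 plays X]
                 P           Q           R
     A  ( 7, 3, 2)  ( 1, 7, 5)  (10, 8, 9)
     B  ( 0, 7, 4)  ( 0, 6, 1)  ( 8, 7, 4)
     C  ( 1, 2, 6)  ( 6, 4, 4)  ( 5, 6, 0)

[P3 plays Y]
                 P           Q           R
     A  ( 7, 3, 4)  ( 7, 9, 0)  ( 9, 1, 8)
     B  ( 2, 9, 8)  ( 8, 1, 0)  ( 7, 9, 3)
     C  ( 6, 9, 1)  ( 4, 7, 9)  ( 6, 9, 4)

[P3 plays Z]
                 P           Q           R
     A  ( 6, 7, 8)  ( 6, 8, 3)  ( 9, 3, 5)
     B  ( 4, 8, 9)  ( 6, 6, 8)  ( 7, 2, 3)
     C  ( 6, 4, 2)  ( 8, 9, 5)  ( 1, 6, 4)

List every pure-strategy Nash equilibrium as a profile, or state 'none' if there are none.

(A,P,X): not NE [P2→R gives 8>3; P3→Z gives 8>2]
(A,P,Y): not NE [P2→Q gives 9>3; P3→Z gives 8>4]
(A,P,Z): not NE [P2→Q gives 8>7]
(A,Q,X): not NE [P1→C gives 6>1; P2→R gives 8>7]
(A,Q,Y): not NE [P1→B gives 8>7; P3→X gives 5>0]
(A,Q,Z): not NE [P1→C gives 8>6; P3→X gives 5>3]
(A,R,X): NE
(A,R,Y): not NE [P2→Q gives 9>1; P3→X gives 9>8]
(A,R,Z): not NE [P2→Q gives 8>3; P3→X gives 9>5]
(B,P,X): not NE [P1→A gives 7>0; P3→Z gives 9>4]
(B,P,Y): not NE [P1→A gives 7>2; P3→Z gives 9>8]
(B,P,Z): not NE [P1→C gives 6>4]
(B,Q,X): not NE [P1→C gives 6>0; P2→R gives 7>6; P3→Z gives 8>1]
(B,Q,Y): not NE [P2→R gives 9>1; P3→Z gives 8>0]
(B,Q,Z): not NE [P1→C gives 8>6; P2→P gives 8>6]
(B,R,X): not NE [P1→A gives 10>8]
(B,R,Y): not NE [P1→A gives 9>7; P3→X gives 4>3]
(B,R,Z): not NE [P1→A gives 9>7; P2→P gives 8>2; P3→X gives 4>3]
(C,P,X): not NE [P1→A gives 7>1; P2→R gives 6>2]
(C,P,Y): not NE [P1→A gives 7>6; P3→X gives 6>1]
(C,P,Z): not NE [P2→Q gives 9>4; P3→X gives 6>2]
(C,Q,X): not NE [P2→R gives 6>4; P3→Y gives 9>4]
(C,Q,Y): not NE [P1→B gives 8>4; P2→R gives 9>7]
(C,Q,Z): not NE [P3→Y gives 9>5]
(C,R,X): not NE [P1→A gives 10>5; P3→Z gives 4>0]
(C,R,Y): not NE [P1→A gives 9>6]
(C,R,Z): not NE [P1→A gives 9>1; P2→Q gives 9>6]

NE set: (A,R,X)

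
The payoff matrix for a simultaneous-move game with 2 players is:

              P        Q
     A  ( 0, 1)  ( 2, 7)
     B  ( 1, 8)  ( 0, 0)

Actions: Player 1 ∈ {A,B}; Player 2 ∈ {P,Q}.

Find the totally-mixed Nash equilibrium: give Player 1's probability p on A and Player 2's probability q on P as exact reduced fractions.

P1 indiff ⇒ q·0+(1-q)·2 = q·1+(1-q)·0 ⇒ q(-1) = (1-q)(-2) ⇒ q = 2/3
P2 indiff ⇒ p·1+(1-p)·8 = p·7+(1-p)·0 ⇒ p(-6) = (1-p)(-8) ⇒ p = 4/7

(p,q) = (4/7, 2/3)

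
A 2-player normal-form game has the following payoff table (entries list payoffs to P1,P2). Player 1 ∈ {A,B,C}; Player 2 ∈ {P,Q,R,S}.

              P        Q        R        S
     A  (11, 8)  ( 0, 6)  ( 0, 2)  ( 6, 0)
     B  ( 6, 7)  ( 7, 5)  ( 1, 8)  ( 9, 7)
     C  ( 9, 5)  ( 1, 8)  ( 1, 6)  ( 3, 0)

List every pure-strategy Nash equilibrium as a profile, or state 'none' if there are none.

Nash profiles: (A,P), (B,R)

(A,P): NE
(A,Q): not NE [P1→B gives 7>0; P2→P gives 8>6]
(A,R): not NE [P1→C gives 1>0; P2→P gives 8>2]
(A,S): not NE [P1→B gives 9>6; P2→P gives 8>0]
(B,P): not NE [P1→A gives 11>6; P2→R gives 8>7]
(B,Q): not NE [P2→R gives 8>5]
(B,R): NE
(B,S): not NE [P2→R gives 8>7]
(C,P): not NE [P1→A gives 11>9; P2→Q gives 8>5]
(C,Q): not NE [P1→B gives 7>1]
(C,R): not NE [P2→Q gives 8>6]
(C,S): not NE [P1→B gives 9>3; P2→Q gives 8>0]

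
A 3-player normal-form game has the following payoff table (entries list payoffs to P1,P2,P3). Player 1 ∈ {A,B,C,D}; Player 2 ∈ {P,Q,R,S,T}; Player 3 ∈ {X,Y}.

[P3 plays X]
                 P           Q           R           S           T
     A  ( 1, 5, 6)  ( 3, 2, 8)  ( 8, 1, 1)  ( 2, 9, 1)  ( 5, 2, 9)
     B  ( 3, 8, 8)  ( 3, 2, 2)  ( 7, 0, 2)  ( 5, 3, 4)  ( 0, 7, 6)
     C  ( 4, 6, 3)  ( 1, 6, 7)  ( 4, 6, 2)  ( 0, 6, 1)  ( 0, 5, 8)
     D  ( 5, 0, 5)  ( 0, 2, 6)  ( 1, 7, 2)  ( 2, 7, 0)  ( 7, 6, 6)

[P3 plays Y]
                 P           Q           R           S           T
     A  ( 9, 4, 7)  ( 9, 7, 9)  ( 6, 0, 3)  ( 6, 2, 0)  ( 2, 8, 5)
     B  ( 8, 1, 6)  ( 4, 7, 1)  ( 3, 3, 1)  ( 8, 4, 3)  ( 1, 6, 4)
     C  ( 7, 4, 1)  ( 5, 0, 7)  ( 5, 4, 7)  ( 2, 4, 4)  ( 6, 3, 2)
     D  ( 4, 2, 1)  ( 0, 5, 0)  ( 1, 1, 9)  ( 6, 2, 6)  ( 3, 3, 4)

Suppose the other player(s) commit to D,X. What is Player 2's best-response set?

u_2(P vs D,X) = 0
u_2(Q vs D,X) = 2
u_2(R vs D,X) = 7
u_2(S vs D,X) = 7
u_2(T vs D,X) = 6
max payoff 7 at {R,S}

P2 best: {R,S}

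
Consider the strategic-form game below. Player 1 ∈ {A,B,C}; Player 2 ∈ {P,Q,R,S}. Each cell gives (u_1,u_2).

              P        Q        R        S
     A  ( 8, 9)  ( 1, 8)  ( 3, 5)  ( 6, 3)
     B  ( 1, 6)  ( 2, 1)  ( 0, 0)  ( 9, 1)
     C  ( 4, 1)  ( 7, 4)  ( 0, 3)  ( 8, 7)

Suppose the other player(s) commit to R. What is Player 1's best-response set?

P1 best: {A}

u_1(A vs R) = 3
u_1(B vs R) = 0
u_1(C vs R) = 0
max payoff 3 at {A}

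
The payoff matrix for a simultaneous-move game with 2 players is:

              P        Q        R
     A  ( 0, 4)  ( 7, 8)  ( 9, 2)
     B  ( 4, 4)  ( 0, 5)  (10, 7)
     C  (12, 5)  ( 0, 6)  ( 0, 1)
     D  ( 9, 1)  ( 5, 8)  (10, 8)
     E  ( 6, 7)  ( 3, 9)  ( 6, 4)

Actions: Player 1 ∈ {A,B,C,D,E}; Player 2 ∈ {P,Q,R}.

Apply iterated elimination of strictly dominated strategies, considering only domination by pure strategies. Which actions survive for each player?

P1 drop E (D beats it: P:9>6 Q:5>3 R:10>6)
P2 drop P (Q beats it: A:8>4 B:5>4 C:6>5 D:8>1)
P1 drop C (A beats it: Q:7>0 R:9>0)
P1→{A,B,D} P2→{Q,R}

Remaining: P1:{A,B,D} P2:{Q,R}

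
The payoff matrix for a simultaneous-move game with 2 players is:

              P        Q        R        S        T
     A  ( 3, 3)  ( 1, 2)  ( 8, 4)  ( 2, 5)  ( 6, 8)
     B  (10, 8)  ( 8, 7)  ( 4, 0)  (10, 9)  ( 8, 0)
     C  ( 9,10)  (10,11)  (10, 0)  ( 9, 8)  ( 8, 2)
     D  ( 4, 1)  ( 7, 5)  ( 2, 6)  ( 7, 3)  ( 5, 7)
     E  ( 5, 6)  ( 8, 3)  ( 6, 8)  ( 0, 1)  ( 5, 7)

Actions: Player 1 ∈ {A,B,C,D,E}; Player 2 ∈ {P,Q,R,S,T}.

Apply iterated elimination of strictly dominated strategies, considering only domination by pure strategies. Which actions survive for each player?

P1 drop A (C beats it: P:9>3 Q:10>1 R:10>8 S:9>2 T:8>6)
P1 drop D (B beats it: P:10>4 Q:8>7 R:4>2 S:10>7 T:8>5)
P1 drop E (C beats it: P:9>5 Q:10>8 R:10>6 S:9>0 T:8>5)
P2 drop R (P beats it: B:8>0 C:10>0)
P2 drop T (P beats it: B:8>0 C:10>2)
P1→{B,C} P2→{P,Q,S}

Survivors P1:{B,C} P2:{P,Q,S}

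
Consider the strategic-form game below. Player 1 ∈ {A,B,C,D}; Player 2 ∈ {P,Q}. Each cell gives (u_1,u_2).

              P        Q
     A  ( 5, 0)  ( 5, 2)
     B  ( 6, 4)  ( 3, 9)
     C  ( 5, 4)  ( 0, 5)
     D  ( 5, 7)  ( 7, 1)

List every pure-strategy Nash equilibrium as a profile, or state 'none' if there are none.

No pure NE.

(A,P): not NE [P1→B gives 6>5; P2→Q gives 2>0]
(A,Q): not NE [P1→D gives 7>5]
(B,P): not NE [P2→Q gives 9>4]
(B,Q): not NE [P1→D gives 7>3]
(C,P): not NE [P1→B gives 6>5; P2→Q gives 5>4]
(C,Q): not NE [P1→D gives 7>0]
(D,P): not NE [P1→B gives 6>5]
(D,Q): not NE [P2→P gives 7>1]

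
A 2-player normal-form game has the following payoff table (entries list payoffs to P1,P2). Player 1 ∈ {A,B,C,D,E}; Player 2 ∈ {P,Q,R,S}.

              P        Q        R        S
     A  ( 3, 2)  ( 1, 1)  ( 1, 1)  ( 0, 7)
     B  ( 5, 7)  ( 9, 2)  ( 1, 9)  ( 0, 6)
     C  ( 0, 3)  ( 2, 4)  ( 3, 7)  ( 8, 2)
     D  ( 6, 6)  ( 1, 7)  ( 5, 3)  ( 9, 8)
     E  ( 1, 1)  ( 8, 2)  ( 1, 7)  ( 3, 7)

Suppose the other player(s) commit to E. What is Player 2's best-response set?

P2 best: {R,S}

u_2(P vs E) = 1
u_2(Q vs E) = 2
u_2(R vs E) = 7
u_2(S vs E) = 7
max payoff 7 at {R,S}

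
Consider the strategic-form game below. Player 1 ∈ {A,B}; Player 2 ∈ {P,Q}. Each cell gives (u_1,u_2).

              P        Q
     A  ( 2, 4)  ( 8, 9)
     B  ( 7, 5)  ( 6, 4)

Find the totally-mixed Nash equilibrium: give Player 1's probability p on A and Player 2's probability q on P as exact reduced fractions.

P1 indiff ⇒ q·2+(1-q)·8 = q·7+(1-q)·6 ⇒ q(-5) = (1-q)(-2) ⇒ q = 2/7
P2 indiff ⇒ p·4+(1-p)·5 = p·9+(1-p)·4 ⇒ p(-5) = (1-p)(-1) ⇒ p = 1/6

P1 mixes 1/6 on A; P2 mixes 2/7 on P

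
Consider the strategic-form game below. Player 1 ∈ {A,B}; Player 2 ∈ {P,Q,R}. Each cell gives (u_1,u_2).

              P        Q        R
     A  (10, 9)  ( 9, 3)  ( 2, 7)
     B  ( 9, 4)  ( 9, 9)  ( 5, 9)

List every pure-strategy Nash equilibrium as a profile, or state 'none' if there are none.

(A,P): NE
(A,Q): not NE [P2→P gives 9>3]
(A,R): not NE [P1→B gives 5>2; P2→P gives 9>7]
(B,P): not NE [P1→A gives 10>9; P2→R gives 9>4]
(B,Q): NE
(B,R): NE

Nash profiles: (A,P), (B,Q), (B,R)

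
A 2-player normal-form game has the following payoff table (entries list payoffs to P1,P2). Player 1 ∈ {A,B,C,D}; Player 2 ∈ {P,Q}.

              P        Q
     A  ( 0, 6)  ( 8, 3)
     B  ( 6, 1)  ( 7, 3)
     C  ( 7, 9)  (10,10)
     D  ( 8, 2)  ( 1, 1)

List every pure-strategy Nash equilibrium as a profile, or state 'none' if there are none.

(A,P): not NE [P1→D gives 8>0]
(A,Q): not NE [P1→C gives 10>8; P2→P gives 6>3]
(B,P): not NE [P1→D gives 8>6; P2→Q gives 3>1]
(B,Q): not NE [P1→C gives 10>7]
(C,P): not NE [P1→D gives 8>7; P2→Q gives 10>9]
(C,Q): NE
(D,P): NE
(D,Q): not NE [P1→C gives 10>1; P2→P gives 2>1]

NE set: (C,Q), (D,P)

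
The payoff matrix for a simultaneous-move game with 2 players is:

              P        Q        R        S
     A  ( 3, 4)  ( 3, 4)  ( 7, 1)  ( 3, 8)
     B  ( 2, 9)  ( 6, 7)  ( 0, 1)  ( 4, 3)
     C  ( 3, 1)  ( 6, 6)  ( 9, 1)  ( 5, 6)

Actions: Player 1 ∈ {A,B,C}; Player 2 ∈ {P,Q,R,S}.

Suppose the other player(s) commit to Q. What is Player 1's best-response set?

BR_1 = {B,C}

u_1(A vs Q) = 3
u_1(B vs Q) = 6
u_1(C vs Q) = 6
max payoff 6 at {B,C}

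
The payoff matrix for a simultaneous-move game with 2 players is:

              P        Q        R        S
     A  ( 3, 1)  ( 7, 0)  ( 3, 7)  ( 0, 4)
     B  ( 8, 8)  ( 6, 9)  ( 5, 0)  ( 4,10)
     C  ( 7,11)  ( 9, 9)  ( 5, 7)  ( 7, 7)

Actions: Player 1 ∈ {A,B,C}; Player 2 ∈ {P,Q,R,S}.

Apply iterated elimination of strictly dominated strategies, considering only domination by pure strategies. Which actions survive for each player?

P1 drop A (C beats it: P:7>3 Q:9>7 R:5>3 S:7>0)
P2 drop R (P beats it: B:8>0 C:11>7)
P1→{B,C} P2→{P,Q,S}

IESDS → P1:{B,C} P2:{P,Q,S}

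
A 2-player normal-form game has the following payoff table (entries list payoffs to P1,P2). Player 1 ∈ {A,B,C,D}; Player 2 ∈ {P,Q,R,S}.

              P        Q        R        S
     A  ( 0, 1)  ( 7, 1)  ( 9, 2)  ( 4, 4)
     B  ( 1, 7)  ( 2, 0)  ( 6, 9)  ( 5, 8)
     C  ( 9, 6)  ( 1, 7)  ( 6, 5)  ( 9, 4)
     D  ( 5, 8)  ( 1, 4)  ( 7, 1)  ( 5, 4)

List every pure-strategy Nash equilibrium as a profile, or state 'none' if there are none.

(A,P): not NE [P1→C gives 9>0; P2→S gives 4>1]
(A,Q): not NE [P2→S gives 4>1]
(A,R): not NE [P2→S gives 4>2]
(A,S): not NE [P1→C gives 9>4]
(B,P): not NE [P1→C gives 9>1; P2→R gives 9>7]
(B,Q): not NE [P1→A gives 7>2; P2→R gives 9>0]
(B,R): not NE [P1→A gives 9>6]
(B,S): not NE [P1→C gives 9>5; P2→R gives 9>8]
(C,P): not NE [P2→Q gives 7>6]
(C,Q): not NE [P1→A gives 7>1]
(C,R): not NE [P1→A gives 9>6; P2→Q gives 7>5]
(C,S): not NE [P2→Q gives 7>4]
(D,P): not NE [P1→C gives 9>5]
(D,Q): not NE [P1→A gives 7>1; P2→P gives 8>4]
(D,R): not NE [P1→A gives 9>7; P2→P gives 8>1]
(D,S): not NE [P1→C gives 9>5; P2→P gives 8>4]

PSNE: ∅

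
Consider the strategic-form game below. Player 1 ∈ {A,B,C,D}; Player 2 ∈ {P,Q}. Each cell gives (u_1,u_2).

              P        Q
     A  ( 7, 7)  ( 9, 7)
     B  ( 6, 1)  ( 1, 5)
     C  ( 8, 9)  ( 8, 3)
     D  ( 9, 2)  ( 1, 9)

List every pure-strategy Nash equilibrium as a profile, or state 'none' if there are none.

(A,P): not NE [P1→D gives 9>7]
(A,Q): NE
(B,P): not NE [P1→D gives 9>6; P2→Q gives 5>1]
(B,Q): not NE [P1→A gives 9>1]
(C,P): not NE [P1→D gives 9>8]
(C,Q): not NE [P1→A gives 9>8; P2→P gives 9>3]
(D,P): not NE [P2→Q gives 9>2]
(D,Q): not NE [P1→A gives 9>1]

Nash profiles: (A,Q)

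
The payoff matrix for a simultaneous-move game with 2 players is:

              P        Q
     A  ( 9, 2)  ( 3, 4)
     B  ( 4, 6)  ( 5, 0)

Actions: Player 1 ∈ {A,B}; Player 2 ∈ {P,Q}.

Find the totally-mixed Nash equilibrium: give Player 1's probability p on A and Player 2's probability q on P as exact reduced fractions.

P1 indiff ⇒ q·9+(1-q)·3 = q·4+(1-q)·5 ⇒ q(5) = (1-q)(2) ⇒ q = 2/7
P2 indiff ⇒ p·2+(1-p)·6 = p·4+(1-p)·0 ⇒ p(-2) = (1-p)(-6) ⇒ p = 3/4

p=3/4, q=2/7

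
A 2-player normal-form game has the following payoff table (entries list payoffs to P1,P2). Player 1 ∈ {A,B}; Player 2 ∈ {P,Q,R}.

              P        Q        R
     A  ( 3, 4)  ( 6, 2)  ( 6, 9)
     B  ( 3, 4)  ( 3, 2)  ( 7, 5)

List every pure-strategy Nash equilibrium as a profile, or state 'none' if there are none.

NE set: (B,R)

(A,P): not NE [P2→R gives 9>4]
(A,Q): not NE [P2→R gives 9>2]
(A,R): not NE [P1→B gives 7>6]
(B,P): not NE [P2→R gives 5>4]
(B,Q): not NE [P1→A gives 6>3; P2→R gives 5>2]
(B,R): NE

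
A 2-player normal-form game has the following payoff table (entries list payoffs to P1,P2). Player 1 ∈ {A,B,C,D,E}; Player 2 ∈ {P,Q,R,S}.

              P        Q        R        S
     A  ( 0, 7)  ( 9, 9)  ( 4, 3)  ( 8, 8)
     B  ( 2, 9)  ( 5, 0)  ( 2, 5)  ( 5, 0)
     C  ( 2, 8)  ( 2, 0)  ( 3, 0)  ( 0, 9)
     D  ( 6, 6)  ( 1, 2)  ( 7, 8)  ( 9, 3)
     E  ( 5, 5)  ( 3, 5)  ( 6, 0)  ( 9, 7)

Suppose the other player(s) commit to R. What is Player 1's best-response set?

u_1(A vs R) = 4
u_1(B vs R) = 2
u_1(C vs R) = 3
u_1(D vs R) = 7
u_1(E vs R) = 6
max payoff 7 at {D}

argmax u_1 = {D}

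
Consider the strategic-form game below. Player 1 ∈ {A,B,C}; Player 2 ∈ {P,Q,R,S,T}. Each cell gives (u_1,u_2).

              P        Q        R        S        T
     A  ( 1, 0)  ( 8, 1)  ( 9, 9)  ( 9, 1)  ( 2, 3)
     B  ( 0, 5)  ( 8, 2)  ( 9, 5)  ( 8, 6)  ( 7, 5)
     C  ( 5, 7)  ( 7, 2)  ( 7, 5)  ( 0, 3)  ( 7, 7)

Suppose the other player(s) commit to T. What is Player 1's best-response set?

u_1(A vs T) = 2
u_1(B vs T) = 7
u_1(C vs T) = 7
max payoff 7 at {B,C}

P1 best: {B,C}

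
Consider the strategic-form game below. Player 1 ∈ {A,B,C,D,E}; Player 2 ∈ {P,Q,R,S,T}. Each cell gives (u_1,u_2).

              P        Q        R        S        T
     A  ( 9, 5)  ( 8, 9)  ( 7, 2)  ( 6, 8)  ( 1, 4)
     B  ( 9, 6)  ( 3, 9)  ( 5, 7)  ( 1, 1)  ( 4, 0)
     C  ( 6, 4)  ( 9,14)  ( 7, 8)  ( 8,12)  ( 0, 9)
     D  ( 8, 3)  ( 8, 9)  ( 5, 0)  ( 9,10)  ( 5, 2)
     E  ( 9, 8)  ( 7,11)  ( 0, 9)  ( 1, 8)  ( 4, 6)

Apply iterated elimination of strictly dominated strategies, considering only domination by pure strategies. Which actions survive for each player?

P2 drop P (Q beats it: A:9>5 B:9>6 C:14>4 D:9>3 E:11>8)
P1 drop E (D beats it: Q:8>7 R:5>0 S:9>1 T:5>4)
P2 drop R (Q beats it: A:9>2 B:9>7 C:14>8 D:9>0)
P1 drop B (D beats it: Q:8>3 S:9>1 T:5>4)
P2 drop T (Q beats it: A:9>4 C:14>9 D:9>2)
P1 drop A (C beats it: Q:9>8 S:8>6)
P1→{C,D} P2→{Q,S}

Remaining: P1:{C,D} P2:{Q,S}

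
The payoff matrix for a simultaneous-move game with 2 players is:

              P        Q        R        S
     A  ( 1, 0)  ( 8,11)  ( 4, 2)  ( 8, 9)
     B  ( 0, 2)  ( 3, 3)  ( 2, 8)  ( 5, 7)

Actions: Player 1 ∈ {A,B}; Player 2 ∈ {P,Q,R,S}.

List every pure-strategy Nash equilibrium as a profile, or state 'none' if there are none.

(A,P): not NE [P2→Q gives 11>0]
(A,Q): NE
(A,R): not NE [P2→Q gives 11>2]
(A,S): not NE [P2→Q gives 11>9]
(B,P): not NE [P1→A gives 1>0; P2→R gives 8>2]
(B,Q): not NE [P1→A gives 8>3; P2→R gives 8>3]
(B,R): not NE [P1→A gives 4>2]
(B,S): not NE [P1→A gives 8>5; P2→R gives 8>7]

Nash profiles: (A,Q)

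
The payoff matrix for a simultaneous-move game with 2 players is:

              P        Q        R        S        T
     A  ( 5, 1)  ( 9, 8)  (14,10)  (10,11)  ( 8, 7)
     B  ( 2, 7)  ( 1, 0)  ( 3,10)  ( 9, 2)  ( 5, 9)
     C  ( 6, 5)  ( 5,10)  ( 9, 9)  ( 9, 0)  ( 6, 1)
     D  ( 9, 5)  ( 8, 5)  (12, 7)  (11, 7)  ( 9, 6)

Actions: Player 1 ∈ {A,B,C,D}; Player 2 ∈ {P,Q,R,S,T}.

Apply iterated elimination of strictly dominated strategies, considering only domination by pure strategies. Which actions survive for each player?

P1 drop B (A beats it: P:5>2 Q:9>1 R:14>3 S:10>9 T:8>5)
P1 drop C (D beats it: P:9>6 Q:8>5 R:12>9 S:11>9 T:9>6)
P2 drop P (R beats it: A:10>1 D:7>5)
P2 drop Q (R beats it: A:10>8 D:7>5)
P2 drop T (R beats it: A:10>7 D:7>6)
P1→{A,D} P2→{R,S}

Survivors P1:{A,D} P2:{R,S}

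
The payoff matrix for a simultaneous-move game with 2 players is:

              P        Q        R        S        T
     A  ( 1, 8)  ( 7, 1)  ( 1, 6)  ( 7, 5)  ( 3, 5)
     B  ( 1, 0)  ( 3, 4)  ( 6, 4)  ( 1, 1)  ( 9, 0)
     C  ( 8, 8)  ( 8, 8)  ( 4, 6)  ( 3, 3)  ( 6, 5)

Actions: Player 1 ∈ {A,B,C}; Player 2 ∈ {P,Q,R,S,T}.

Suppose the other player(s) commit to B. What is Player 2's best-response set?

u_2(P vs B) = 0
u_2(Q vs B) = 4
u_2(R vs B) = 4
u_2(S vs B) = 1
u_2(T vs B) = 0
max payoff 4 at {Q,R}

BR_2 = {Q,R}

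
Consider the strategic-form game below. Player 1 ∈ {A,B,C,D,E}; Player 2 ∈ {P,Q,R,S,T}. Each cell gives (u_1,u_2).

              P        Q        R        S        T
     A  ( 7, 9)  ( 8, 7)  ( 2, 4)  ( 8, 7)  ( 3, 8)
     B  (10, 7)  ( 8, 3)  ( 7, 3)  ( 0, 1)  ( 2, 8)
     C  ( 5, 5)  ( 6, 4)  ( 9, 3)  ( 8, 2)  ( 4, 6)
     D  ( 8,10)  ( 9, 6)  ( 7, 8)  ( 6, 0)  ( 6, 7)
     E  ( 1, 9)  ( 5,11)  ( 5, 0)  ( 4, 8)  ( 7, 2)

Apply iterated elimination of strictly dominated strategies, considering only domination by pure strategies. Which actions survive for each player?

Survivors P1:{B,D,E} P2:{P,Q,T}

P2 drop R (P beats it: A:9>4 B:7>3 C:5>3 D:10>8 E:9>0)
P2 drop S (P beats it: A:9>7 B:7>1 C:5>2 D:10>0 E:9>8)
P1 drop A (D beats it: P:8>7 Q:9>8 T:6>3)
P1 drop C (D beats it: P:8>5 Q:9>6 T:6>4)
P1→{B,D,E} P2→{P,Q,T}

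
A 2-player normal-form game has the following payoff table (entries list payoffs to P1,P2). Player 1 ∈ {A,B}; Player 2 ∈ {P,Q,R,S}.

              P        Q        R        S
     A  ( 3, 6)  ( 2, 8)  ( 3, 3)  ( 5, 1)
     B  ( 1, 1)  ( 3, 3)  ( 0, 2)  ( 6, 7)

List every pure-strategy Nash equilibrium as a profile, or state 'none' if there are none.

(A,P): not NE [P2→Q gives 8>6]
(A,Q): not NE [P1→B gives 3>2]
(A,R): not NE [P2→Q gives 8>3]
(A,S): not NE [P1→B gives 6>5; P2→Q gives 8>1]
(B,P): not NE [P1→A gives 3>1; P2→S gives 7>1]
(B,Q): not NE [P2→S gives 7>3]
(B,R): not NE [P1→A gives 3>0; P2→S gives 7>2]
(B,S): NE

PSNE = {(B,S)}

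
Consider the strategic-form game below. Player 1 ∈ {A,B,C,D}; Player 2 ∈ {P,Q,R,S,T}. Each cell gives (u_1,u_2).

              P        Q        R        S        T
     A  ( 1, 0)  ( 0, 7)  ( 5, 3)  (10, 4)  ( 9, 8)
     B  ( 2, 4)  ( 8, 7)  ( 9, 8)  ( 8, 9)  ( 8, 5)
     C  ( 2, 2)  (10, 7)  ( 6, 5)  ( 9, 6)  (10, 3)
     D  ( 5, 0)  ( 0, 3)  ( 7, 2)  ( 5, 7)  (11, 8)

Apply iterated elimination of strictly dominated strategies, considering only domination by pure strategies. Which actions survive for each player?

P2 drop P (Q beats it: A:7>0 B:7>4 C:7>2 D:3>0)
P2 drop R (S beats it: A:4>3 B:9>8 C:6>5 D:7>2)
P1 drop B (C beats it: Q:10>8 S:9>8 T:10>8)
P1→{A,C,D} P2→{Q,S,T}

IESDS → P1:{A,C,D} P2:{Q,S,T}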